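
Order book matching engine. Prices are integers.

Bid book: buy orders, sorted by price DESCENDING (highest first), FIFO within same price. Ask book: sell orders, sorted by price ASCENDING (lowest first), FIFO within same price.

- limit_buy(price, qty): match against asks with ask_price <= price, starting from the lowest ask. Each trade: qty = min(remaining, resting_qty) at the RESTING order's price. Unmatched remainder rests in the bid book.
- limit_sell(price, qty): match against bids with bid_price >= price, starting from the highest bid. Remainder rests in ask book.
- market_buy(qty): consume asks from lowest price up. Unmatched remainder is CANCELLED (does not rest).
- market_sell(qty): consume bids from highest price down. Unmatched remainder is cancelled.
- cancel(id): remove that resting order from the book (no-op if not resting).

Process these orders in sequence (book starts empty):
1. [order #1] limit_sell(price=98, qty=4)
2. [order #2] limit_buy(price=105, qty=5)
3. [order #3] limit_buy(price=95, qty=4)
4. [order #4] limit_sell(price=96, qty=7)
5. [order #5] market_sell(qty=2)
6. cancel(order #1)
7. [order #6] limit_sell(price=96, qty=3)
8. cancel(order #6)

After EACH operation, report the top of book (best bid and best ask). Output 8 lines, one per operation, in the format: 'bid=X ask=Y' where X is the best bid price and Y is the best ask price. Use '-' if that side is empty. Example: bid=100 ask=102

After op 1 [order #1] limit_sell(price=98, qty=4): fills=none; bids=[-] asks=[#1:4@98]
After op 2 [order #2] limit_buy(price=105, qty=5): fills=#2x#1:4@98; bids=[#2:1@105] asks=[-]
After op 3 [order #3] limit_buy(price=95, qty=4): fills=none; bids=[#2:1@105 #3:4@95] asks=[-]
After op 4 [order #4] limit_sell(price=96, qty=7): fills=#2x#4:1@105; bids=[#3:4@95] asks=[#4:6@96]
After op 5 [order #5] market_sell(qty=2): fills=#3x#5:2@95; bids=[#3:2@95] asks=[#4:6@96]
After op 6 cancel(order #1): fills=none; bids=[#3:2@95] asks=[#4:6@96]
After op 7 [order #6] limit_sell(price=96, qty=3): fills=none; bids=[#3:2@95] asks=[#4:6@96 #6:3@96]
After op 8 cancel(order #6): fills=none; bids=[#3:2@95] asks=[#4:6@96]

Answer: bid=- ask=98
bid=105 ask=-
bid=105 ask=-
bid=95 ask=96
bid=95 ask=96
bid=95 ask=96
bid=95 ask=96
bid=95 ask=96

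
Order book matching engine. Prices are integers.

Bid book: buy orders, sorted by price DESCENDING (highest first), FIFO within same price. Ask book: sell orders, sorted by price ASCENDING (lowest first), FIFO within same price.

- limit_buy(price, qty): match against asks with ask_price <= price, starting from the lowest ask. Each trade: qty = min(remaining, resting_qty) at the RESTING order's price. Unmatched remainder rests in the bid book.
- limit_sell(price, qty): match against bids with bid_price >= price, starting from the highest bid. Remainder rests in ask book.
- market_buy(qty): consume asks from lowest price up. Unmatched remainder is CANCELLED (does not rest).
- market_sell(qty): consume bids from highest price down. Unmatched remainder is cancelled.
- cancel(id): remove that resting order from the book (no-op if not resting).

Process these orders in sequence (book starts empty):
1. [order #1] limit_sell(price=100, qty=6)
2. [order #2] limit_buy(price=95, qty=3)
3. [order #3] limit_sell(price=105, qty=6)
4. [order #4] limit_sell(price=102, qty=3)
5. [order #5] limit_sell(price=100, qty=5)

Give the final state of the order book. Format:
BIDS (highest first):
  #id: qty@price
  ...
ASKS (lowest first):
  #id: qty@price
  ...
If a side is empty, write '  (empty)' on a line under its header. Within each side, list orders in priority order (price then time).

After op 1 [order #1] limit_sell(price=100, qty=6): fills=none; bids=[-] asks=[#1:6@100]
After op 2 [order #2] limit_buy(price=95, qty=3): fills=none; bids=[#2:3@95] asks=[#1:6@100]
After op 3 [order #3] limit_sell(price=105, qty=6): fills=none; bids=[#2:3@95] asks=[#1:6@100 #3:6@105]
After op 4 [order #4] limit_sell(price=102, qty=3): fills=none; bids=[#2:3@95] asks=[#1:6@100 #4:3@102 #3:6@105]
After op 5 [order #5] limit_sell(price=100, qty=5): fills=none; bids=[#2:3@95] asks=[#1:6@100 #5:5@100 #4:3@102 #3:6@105]

Answer: BIDS (highest first):
  #2: 3@95
ASKS (lowest first):
  #1: 6@100
  #5: 5@100
  #4: 3@102
  #3: 6@105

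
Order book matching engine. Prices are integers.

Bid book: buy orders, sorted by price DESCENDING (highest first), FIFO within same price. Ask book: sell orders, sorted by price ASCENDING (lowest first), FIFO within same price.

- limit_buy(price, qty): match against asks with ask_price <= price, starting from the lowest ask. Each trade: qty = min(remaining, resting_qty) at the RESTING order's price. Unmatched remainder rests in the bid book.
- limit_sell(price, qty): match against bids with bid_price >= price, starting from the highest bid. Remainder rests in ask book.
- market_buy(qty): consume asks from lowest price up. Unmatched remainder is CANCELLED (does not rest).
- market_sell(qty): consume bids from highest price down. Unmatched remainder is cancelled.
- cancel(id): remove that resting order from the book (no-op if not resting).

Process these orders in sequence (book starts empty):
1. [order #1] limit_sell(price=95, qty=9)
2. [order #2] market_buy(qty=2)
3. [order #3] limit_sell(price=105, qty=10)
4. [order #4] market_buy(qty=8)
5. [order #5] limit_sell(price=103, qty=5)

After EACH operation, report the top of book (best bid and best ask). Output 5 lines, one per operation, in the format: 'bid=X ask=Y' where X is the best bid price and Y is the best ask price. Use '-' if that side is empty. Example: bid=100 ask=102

Answer: bid=- ask=95
bid=- ask=95
bid=- ask=95
bid=- ask=105
bid=- ask=103

Derivation:
After op 1 [order #1] limit_sell(price=95, qty=9): fills=none; bids=[-] asks=[#1:9@95]
After op 2 [order #2] market_buy(qty=2): fills=#2x#1:2@95; bids=[-] asks=[#1:7@95]
After op 3 [order #3] limit_sell(price=105, qty=10): fills=none; bids=[-] asks=[#1:7@95 #3:10@105]
After op 4 [order #4] market_buy(qty=8): fills=#4x#1:7@95 #4x#3:1@105; bids=[-] asks=[#3:9@105]
After op 5 [order #5] limit_sell(price=103, qty=5): fills=none; bids=[-] asks=[#5:5@103 #3:9@105]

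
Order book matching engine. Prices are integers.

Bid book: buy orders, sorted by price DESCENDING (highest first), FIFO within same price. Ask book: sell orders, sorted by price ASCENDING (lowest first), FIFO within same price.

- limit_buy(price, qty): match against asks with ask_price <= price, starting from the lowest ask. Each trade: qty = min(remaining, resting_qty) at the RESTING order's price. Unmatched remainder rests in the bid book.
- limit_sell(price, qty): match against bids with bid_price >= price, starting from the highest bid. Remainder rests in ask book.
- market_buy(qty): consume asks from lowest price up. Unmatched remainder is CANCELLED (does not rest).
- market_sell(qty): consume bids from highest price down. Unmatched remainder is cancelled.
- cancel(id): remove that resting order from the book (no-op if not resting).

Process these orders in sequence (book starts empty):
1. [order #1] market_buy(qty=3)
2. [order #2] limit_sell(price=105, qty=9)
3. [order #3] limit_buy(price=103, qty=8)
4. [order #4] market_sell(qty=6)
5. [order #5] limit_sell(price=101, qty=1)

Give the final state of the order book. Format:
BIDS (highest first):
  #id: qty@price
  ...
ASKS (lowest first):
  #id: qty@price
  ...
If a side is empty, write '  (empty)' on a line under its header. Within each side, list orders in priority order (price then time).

Answer: BIDS (highest first):
  #3: 1@103
ASKS (lowest first):
  #2: 9@105

Derivation:
After op 1 [order #1] market_buy(qty=3): fills=none; bids=[-] asks=[-]
After op 2 [order #2] limit_sell(price=105, qty=9): fills=none; bids=[-] asks=[#2:9@105]
After op 3 [order #3] limit_buy(price=103, qty=8): fills=none; bids=[#3:8@103] asks=[#2:9@105]
After op 4 [order #4] market_sell(qty=6): fills=#3x#4:6@103; bids=[#3:2@103] asks=[#2:9@105]
After op 5 [order #5] limit_sell(price=101, qty=1): fills=#3x#5:1@103; bids=[#3:1@103] asks=[#2:9@105]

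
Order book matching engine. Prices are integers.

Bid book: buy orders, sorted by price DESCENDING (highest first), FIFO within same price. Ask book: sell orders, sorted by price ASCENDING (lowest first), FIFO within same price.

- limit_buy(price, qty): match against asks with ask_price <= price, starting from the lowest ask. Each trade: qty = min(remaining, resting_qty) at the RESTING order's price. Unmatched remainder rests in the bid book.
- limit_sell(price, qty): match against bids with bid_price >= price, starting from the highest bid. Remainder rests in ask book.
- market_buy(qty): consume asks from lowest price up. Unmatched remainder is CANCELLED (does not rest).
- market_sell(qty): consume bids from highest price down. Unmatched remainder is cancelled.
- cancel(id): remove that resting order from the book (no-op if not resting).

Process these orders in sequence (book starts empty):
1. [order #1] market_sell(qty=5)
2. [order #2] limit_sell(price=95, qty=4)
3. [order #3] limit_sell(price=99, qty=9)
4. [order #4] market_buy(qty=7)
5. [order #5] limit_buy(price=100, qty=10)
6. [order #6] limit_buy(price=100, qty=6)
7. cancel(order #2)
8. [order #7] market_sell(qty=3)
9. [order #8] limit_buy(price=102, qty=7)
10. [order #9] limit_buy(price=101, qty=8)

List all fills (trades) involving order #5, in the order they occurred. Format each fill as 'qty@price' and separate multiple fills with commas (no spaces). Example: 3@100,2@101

After op 1 [order #1] market_sell(qty=5): fills=none; bids=[-] asks=[-]
After op 2 [order #2] limit_sell(price=95, qty=4): fills=none; bids=[-] asks=[#2:4@95]
After op 3 [order #3] limit_sell(price=99, qty=9): fills=none; bids=[-] asks=[#2:4@95 #3:9@99]
After op 4 [order #4] market_buy(qty=7): fills=#4x#2:4@95 #4x#3:3@99; bids=[-] asks=[#3:6@99]
After op 5 [order #5] limit_buy(price=100, qty=10): fills=#5x#3:6@99; bids=[#5:4@100] asks=[-]
After op 6 [order #6] limit_buy(price=100, qty=6): fills=none; bids=[#5:4@100 #6:6@100] asks=[-]
After op 7 cancel(order #2): fills=none; bids=[#5:4@100 #6:6@100] asks=[-]
After op 8 [order #7] market_sell(qty=3): fills=#5x#7:3@100; bids=[#5:1@100 #6:6@100] asks=[-]
After op 9 [order #8] limit_buy(price=102, qty=7): fills=none; bids=[#8:7@102 #5:1@100 #6:6@100] asks=[-]
After op 10 [order #9] limit_buy(price=101, qty=8): fills=none; bids=[#8:7@102 #9:8@101 #5:1@100 #6:6@100] asks=[-]

Answer: 6@99,3@100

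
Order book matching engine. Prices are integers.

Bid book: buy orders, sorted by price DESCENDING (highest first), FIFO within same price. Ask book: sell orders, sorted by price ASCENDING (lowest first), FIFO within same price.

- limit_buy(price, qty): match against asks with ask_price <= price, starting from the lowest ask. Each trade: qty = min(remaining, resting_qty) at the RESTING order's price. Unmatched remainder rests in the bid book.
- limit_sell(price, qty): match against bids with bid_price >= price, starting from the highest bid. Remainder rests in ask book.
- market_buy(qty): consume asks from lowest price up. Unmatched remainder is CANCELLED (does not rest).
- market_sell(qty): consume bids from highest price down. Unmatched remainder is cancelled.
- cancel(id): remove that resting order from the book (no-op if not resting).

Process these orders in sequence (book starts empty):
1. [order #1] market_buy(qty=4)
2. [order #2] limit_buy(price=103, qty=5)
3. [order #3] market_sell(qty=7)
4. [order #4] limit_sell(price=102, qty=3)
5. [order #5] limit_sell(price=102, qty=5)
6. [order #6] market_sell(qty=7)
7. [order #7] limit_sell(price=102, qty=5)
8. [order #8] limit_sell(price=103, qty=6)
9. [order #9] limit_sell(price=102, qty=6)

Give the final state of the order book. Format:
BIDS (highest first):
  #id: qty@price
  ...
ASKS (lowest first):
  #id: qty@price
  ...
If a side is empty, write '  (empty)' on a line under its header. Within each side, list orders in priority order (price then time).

Answer: BIDS (highest first):
  (empty)
ASKS (lowest first):
  #4: 3@102
  #5: 5@102
  #7: 5@102
  #9: 6@102
  #8: 6@103

Derivation:
After op 1 [order #1] market_buy(qty=4): fills=none; bids=[-] asks=[-]
After op 2 [order #2] limit_buy(price=103, qty=5): fills=none; bids=[#2:5@103] asks=[-]
After op 3 [order #3] market_sell(qty=7): fills=#2x#3:5@103; bids=[-] asks=[-]
After op 4 [order #4] limit_sell(price=102, qty=3): fills=none; bids=[-] asks=[#4:3@102]
After op 5 [order #5] limit_sell(price=102, qty=5): fills=none; bids=[-] asks=[#4:3@102 #5:5@102]
After op 6 [order #6] market_sell(qty=7): fills=none; bids=[-] asks=[#4:3@102 #5:5@102]
After op 7 [order #7] limit_sell(price=102, qty=5): fills=none; bids=[-] asks=[#4:3@102 #5:5@102 #7:5@102]
After op 8 [order #8] limit_sell(price=103, qty=6): fills=none; bids=[-] asks=[#4:3@102 #5:5@102 #7:5@102 #8:6@103]
After op 9 [order #9] limit_sell(price=102, qty=6): fills=none; bids=[-] asks=[#4:3@102 #5:5@102 #7:5@102 #9:6@102 #8:6@103]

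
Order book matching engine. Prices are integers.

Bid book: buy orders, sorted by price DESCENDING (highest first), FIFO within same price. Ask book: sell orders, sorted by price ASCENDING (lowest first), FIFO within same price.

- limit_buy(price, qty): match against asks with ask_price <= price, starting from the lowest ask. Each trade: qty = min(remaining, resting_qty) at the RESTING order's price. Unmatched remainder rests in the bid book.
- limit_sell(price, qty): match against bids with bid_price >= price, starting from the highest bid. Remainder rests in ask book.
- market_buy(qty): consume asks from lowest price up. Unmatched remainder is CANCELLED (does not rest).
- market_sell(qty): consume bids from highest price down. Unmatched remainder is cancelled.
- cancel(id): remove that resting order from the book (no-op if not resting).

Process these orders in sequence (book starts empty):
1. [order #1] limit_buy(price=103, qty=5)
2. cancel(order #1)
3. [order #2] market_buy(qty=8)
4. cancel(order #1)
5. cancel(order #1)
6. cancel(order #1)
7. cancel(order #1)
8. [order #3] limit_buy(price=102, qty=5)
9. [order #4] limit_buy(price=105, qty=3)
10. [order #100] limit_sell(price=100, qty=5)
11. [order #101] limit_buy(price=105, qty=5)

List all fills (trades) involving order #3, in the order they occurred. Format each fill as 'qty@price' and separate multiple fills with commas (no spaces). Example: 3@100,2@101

After op 1 [order #1] limit_buy(price=103, qty=5): fills=none; bids=[#1:5@103] asks=[-]
After op 2 cancel(order #1): fills=none; bids=[-] asks=[-]
After op 3 [order #2] market_buy(qty=8): fills=none; bids=[-] asks=[-]
After op 4 cancel(order #1): fills=none; bids=[-] asks=[-]
After op 5 cancel(order #1): fills=none; bids=[-] asks=[-]
After op 6 cancel(order #1): fills=none; bids=[-] asks=[-]
After op 7 cancel(order #1): fills=none; bids=[-] asks=[-]
After op 8 [order #3] limit_buy(price=102, qty=5): fills=none; bids=[#3:5@102] asks=[-]
After op 9 [order #4] limit_buy(price=105, qty=3): fills=none; bids=[#4:3@105 #3:5@102] asks=[-]
After op 10 [order #100] limit_sell(price=100, qty=5): fills=#4x#100:3@105 #3x#100:2@102; bids=[#3:3@102] asks=[-]
After op 11 [order #101] limit_buy(price=105, qty=5): fills=none; bids=[#101:5@105 #3:3@102] asks=[-]

Answer: 2@102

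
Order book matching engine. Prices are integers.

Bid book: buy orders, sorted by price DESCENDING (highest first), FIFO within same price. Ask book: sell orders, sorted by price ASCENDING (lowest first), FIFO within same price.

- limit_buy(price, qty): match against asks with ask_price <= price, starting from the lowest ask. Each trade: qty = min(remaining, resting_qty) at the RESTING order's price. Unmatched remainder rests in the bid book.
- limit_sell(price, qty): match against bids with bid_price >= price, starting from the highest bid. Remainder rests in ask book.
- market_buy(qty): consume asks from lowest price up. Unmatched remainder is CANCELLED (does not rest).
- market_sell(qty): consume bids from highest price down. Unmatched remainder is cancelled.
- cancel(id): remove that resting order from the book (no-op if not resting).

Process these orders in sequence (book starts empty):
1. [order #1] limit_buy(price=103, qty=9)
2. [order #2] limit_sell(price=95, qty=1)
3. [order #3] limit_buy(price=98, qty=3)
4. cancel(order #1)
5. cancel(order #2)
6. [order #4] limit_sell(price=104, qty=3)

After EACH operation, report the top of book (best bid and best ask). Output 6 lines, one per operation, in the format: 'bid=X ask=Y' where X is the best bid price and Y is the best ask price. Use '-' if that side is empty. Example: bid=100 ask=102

After op 1 [order #1] limit_buy(price=103, qty=9): fills=none; bids=[#1:9@103] asks=[-]
After op 2 [order #2] limit_sell(price=95, qty=1): fills=#1x#2:1@103; bids=[#1:8@103] asks=[-]
After op 3 [order #3] limit_buy(price=98, qty=3): fills=none; bids=[#1:8@103 #3:3@98] asks=[-]
After op 4 cancel(order #1): fills=none; bids=[#3:3@98] asks=[-]
After op 5 cancel(order #2): fills=none; bids=[#3:3@98] asks=[-]
After op 6 [order #4] limit_sell(price=104, qty=3): fills=none; bids=[#3:3@98] asks=[#4:3@104]

Answer: bid=103 ask=-
bid=103 ask=-
bid=103 ask=-
bid=98 ask=-
bid=98 ask=-
bid=98 ask=104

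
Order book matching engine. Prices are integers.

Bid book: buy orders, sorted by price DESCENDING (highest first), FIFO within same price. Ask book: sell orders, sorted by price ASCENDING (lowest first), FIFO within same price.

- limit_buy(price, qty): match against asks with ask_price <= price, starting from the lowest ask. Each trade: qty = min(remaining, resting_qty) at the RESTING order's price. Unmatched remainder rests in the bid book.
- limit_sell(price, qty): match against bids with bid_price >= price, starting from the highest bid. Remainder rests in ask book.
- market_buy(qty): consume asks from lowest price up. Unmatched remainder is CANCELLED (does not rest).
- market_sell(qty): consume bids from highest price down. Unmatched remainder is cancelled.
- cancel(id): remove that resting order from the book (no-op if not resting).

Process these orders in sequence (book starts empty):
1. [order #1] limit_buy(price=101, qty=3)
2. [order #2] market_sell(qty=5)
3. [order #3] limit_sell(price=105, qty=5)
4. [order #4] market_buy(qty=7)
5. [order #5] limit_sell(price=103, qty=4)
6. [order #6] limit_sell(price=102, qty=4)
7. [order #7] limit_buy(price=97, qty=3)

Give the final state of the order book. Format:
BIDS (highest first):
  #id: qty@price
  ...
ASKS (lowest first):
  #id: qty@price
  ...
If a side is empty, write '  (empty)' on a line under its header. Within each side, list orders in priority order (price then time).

Answer: BIDS (highest first):
  #7: 3@97
ASKS (lowest first):
  #6: 4@102
  #5: 4@103

Derivation:
After op 1 [order #1] limit_buy(price=101, qty=3): fills=none; bids=[#1:3@101] asks=[-]
After op 2 [order #2] market_sell(qty=5): fills=#1x#2:3@101; bids=[-] asks=[-]
After op 3 [order #3] limit_sell(price=105, qty=5): fills=none; bids=[-] asks=[#3:5@105]
After op 4 [order #4] market_buy(qty=7): fills=#4x#3:5@105; bids=[-] asks=[-]
After op 5 [order #5] limit_sell(price=103, qty=4): fills=none; bids=[-] asks=[#5:4@103]
After op 6 [order #6] limit_sell(price=102, qty=4): fills=none; bids=[-] asks=[#6:4@102 #5:4@103]
After op 7 [order #7] limit_buy(price=97, qty=3): fills=none; bids=[#7:3@97] asks=[#6:4@102 #5:4@103]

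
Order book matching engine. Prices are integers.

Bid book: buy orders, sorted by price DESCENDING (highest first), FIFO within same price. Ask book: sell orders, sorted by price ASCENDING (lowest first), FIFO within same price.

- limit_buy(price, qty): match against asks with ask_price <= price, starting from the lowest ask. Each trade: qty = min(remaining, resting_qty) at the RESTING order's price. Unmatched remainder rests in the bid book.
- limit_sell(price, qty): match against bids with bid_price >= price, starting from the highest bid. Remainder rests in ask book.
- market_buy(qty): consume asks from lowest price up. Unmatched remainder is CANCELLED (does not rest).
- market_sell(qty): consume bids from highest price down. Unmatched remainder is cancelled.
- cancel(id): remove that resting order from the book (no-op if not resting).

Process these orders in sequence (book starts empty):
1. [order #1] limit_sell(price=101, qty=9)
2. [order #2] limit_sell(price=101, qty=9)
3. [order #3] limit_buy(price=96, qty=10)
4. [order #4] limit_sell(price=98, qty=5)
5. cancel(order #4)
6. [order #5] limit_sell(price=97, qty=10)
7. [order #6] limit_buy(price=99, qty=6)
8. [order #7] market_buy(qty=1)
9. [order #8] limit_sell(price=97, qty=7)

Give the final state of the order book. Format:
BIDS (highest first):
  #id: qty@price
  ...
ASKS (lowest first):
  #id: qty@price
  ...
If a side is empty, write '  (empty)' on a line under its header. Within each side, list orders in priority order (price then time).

After op 1 [order #1] limit_sell(price=101, qty=9): fills=none; bids=[-] asks=[#1:9@101]
After op 2 [order #2] limit_sell(price=101, qty=9): fills=none; bids=[-] asks=[#1:9@101 #2:9@101]
After op 3 [order #3] limit_buy(price=96, qty=10): fills=none; bids=[#3:10@96] asks=[#1:9@101 #2:9@101]
After op 4 [order #4] limit_sell(price=98, qty=5): fills=none; bids=[#3:10@96] asks=[#4:5@98 #1:9@101 #2:9@101]
After op 5 cancel(order #4): fills=none; bids=[#3:10@96] asks=[#1:9@101 #2:9@101]
After op 6 [order #5] limit_sell(price=97, qty=10): fills=none; bids=[#3:10@96] asks=[#5:10@97 #1:9@101 #2:9@101]
After op 7 [order #6] limit_buy(price=99, qty=6): fills=#6x#5:6@97; bids=[#3:10@96] asks=[#5:4@97 #1:9@101 #2:9@101]
After op 8 [order #7] market_buy(qty=1): fills=#7x#5:1@97; bids=[#3:10@96] asks=[#5:3@97 #1:9@101 #2:9@101]
After op 9 [order #8] limit_sell(price=97, qty=7): fills=none; bids=[#3:10@96] asks=[#5:3@97 #8:7@97 #1:9@101 #2:9@101]

Answer: BIDS (highest first):
  #3: 10@96
ASKS (lowest first):
  #5: 3@97
  #8: 7@97
  #1: 9@101
  #2: 9@101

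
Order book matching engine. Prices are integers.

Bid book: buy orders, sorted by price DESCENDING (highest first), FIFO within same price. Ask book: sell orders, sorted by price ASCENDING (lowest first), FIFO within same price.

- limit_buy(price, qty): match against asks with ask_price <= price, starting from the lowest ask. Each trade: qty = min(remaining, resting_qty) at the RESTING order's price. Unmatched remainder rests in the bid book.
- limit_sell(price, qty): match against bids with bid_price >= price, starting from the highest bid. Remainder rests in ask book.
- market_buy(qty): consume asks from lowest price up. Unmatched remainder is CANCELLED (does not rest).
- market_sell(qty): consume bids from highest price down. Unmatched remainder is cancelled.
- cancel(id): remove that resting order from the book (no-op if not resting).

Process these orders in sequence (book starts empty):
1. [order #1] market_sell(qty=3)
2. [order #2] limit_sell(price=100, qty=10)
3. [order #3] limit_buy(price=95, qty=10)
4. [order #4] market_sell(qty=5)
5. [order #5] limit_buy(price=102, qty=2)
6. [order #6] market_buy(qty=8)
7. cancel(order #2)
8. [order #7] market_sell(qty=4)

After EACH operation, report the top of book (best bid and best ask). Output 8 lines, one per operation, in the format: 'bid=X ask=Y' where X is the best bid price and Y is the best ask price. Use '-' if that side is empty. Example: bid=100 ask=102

Answer: bid=- ask=-
bid=- ask=100
bid=95 ask=100
bid=95 ask=100
bid=95 ask=100
bid=95 ask=-
bid=95 ask=-
bid=95 ask=-

Derivation:
After op 1 [order #1] market_sell(qty=3): fills=none; bids=[-] asks=[-]
After op 2 [order #2] limit_sell(price=100, qty=10): fills=none; bids=[-] asks=[#2:10@100]
After op 3 [order #3] limit_buy(price=95, qty=10): fills=none; bids=[#3:10@95] asks=[#2:10@100]
After op 4 [order #4] market_sell(qty=5): fills=#3x#4:5@95; bids=[#3:5@95] asks=[#2:10@100]
After op 5 [order #5] limit_buy(price=102, qty=2): fills=#5x#2:2@100; bids=[#3:5@95] asks=[#2:8@100]
After op 6 [order #6] market_buy(qty=8): fills=#6x#2:8@100; bids=[#3:5@95] asks=[-]
After op 7 cancel(order #2): fills=none; bids=[#3:5@95] asks=[-]
After op 8 [order #7] market_sell(qty=4): fills=#3x#7:4@95; bids=[#3:1@95] asks=[-]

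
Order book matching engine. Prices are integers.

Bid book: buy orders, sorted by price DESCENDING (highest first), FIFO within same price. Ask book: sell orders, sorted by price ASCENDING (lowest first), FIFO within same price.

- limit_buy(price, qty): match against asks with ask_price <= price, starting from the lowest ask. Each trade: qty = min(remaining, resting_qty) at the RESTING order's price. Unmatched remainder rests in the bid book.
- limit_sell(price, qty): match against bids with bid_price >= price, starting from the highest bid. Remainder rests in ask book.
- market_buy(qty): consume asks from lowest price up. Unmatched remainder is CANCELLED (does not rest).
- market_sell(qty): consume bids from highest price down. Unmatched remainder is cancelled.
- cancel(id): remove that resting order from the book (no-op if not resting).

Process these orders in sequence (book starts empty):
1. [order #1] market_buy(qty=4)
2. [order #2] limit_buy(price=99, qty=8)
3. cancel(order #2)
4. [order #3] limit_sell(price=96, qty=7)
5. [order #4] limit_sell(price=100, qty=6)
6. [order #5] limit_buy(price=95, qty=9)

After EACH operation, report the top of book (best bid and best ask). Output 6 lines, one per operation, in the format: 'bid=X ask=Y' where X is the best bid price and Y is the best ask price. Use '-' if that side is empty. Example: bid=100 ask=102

After op 1 [order #1] market_buy(qty=4): fills=none; bids=[-] asks=[-]
After op 2 [order #2] limit_buy(price=99, qty=8): fills=none; bids=[#2:8@99] asks=[-]
After op 3 cancel(order #2): fills=none; bids=[-] asks=[-]
After op 4 [order #3] limit_sell(price=96, qty=7): fills=none; bids=[-] asks=[#3:7@96]
After op 5 [order #4] limit_sell(price=100, qty=6): fills=none; bids=[-] asks=[#3:7@96 #4:6@100]
After op 6 [order #5] limit_buy(price=95, qty=9): fills=none; bids=[#5:9@95] asks=[#3:7@96 #4:6@100]

Answer: bid=- ask=-
bid=99 ask=-
bid=- ask=-
bid=- ask=96
bid=- ask=96
bid=95 ask=96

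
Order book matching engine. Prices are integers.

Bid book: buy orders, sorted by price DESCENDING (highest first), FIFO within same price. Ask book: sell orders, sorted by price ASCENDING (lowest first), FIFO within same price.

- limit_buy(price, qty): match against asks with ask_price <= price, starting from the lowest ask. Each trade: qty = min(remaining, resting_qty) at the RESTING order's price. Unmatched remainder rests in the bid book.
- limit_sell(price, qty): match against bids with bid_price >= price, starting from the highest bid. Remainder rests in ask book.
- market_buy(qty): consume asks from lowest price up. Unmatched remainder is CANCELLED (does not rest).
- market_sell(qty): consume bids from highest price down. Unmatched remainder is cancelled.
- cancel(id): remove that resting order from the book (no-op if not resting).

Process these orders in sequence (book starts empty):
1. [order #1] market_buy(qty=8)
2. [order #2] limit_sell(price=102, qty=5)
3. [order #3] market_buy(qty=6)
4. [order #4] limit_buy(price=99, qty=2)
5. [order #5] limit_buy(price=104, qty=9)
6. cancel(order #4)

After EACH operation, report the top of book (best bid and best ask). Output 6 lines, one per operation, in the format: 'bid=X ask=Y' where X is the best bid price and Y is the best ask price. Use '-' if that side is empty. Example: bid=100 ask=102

Answer: bid=- ask=-
bid=- ask=102
bid=- ask=-
bid=99 ask=-
bid=104 ask=-
bid=104 ask=-

Derivation:
After op 1 [order #1] market_buy(qty=8): fills=none; bids=[-] asks=[-]
After op 2 [order #2] limit_sell(price=102, qty=5): fills=none; bids=[-] asks=[#2:5@102]
After op 3 [order #3] market_buy(qty=6): fills=#3x#2:5@102; bids=[-] asks=[-]
After op 4 [order #4] limit_buy(price=99, qty=2): fills=none; bids=[#4:2@99] asks=[-]
After op 5 [order #5] limit_buy(price=104, qty=9): fills=none; bids=[#5:9@104 #4:2@99] asks=[-]
After op 6 cancel(order #4): fills=none; bids=[#5:9@104] asks=[-]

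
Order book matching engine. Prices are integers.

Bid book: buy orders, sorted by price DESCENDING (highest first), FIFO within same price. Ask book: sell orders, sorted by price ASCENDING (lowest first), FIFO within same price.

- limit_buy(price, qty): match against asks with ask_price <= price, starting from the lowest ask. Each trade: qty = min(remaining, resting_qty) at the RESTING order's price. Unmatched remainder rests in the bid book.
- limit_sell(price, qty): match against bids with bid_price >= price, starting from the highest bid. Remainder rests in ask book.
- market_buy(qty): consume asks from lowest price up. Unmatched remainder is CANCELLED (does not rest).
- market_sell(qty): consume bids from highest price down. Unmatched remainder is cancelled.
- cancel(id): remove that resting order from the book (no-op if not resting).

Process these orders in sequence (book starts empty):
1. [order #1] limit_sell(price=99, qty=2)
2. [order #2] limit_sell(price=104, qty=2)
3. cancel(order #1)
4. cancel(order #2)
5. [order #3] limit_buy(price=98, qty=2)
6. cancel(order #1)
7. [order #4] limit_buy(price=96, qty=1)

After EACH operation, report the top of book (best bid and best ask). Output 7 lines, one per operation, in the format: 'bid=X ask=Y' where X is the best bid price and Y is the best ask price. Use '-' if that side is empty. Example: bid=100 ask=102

After op 1 [order #1] limit_sell(price=99, qty=2): fills=none; bids=[-] asks=[#1:2@99]
After op 2 [order #2] limit_sell(price=104, qty=2): fills=none; bids=[-] asks=[#1:2@99 #2:2@104]
After op 3 cancel(order #1): fills=none; bids=[-] asks=[#2:2@104]
After op 4 cancel(order #2): fills=none; bids=[-] asks=[-]
After op 5 [order #3] limit_buy(price=98, qty=2): fills=none; bids=[#3:2@98] asks=[-]
After op 6 cancel(order #1): fills=none; bids=[#3:2@98] asks=[-]
After op 7 [order #4] limit_buy(price=96, qty=1): fills=none; bids=[#3:2@98 #4:1@96] asks=[-]

Answer: bid=- ask=99
bid=- ask=99
bid=- ask=104
bid=- ask=-
bid=98 ask=-
bid=98 ask=-
bid=98 ask=-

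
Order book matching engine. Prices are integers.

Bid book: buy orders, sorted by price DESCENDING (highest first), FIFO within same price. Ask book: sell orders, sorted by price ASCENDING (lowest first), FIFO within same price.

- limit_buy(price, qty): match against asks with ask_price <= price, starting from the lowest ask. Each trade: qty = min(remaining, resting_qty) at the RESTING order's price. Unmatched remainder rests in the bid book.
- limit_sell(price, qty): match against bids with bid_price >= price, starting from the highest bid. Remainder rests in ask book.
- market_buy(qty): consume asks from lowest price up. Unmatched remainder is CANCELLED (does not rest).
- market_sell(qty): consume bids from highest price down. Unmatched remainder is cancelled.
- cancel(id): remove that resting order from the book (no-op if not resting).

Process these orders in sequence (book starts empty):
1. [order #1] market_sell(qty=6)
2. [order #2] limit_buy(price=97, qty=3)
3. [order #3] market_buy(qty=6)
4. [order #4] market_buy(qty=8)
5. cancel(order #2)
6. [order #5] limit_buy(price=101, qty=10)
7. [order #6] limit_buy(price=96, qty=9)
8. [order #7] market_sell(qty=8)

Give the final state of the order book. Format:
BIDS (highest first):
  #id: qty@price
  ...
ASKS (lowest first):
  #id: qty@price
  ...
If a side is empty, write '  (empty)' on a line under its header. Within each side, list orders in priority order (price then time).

Answer: BIDS (highest first):
  #5: 2@101
  #6: 9@96
ASKS (lowest first):
  (empty)

Derivation:
After op 1 [order #1] market_sell(qty=6): fills=none; bids=[-] asks=[-]
After op 2 [order #2] limit_buy(price=97, qty=3): fills=none; bids=[#2:3@97] asks=[-]
After op 3 [order #3] market_buy(qty=6): fills=none; bids=[#2:3@97] asks=[-]
After op 4 [order #4] market_buy(qty=8): fills=none; bids=[#2:3@97] asks=[-]
After op 5 cancel(order #2): fills=none; bids=[-] asks=[-]
After op 6 [order #5] limit_buy(price=101, qty=10): fills=none; bids=[#5:10@101] asks=[-]
After op 7 [order #6] limit_buy(price=96, qty=9): fills=none; bids=[#5:10@101 #6:9@96] asks=[-]
After op 8 [order #7] market_sell(qty=8): fills=#5x#7:8@101; bids=[#5:2@101 #6:9@96] asks=[-]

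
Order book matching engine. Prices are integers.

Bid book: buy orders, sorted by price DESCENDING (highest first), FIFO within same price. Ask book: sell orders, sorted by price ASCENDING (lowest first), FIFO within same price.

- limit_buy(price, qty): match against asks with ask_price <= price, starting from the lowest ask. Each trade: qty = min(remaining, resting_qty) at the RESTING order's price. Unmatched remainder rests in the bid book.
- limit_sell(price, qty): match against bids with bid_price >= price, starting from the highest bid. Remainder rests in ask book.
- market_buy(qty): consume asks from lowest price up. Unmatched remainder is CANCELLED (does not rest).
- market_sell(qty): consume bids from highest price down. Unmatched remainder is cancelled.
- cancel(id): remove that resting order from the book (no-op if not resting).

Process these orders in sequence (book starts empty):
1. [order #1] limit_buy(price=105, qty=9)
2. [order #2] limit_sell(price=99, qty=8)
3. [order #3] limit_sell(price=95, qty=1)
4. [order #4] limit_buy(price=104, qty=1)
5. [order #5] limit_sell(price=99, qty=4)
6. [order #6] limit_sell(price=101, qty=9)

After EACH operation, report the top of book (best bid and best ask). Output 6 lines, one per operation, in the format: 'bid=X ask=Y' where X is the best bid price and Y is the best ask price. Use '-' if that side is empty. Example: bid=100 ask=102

Answer: bid=105 ask=-
bid=105 ask=-
bid=- ask=-
bid=104 ask=-
bid=- ask=99
bid=- ask=99

Derivation:
After op 1 [order #1] limit_buy(price=105, qty=9): fills=none; bids=[#1:9@105] asks=[-]
After op 2 [order #2] limit_sell(price=99, qty=8): fills=#1x#2:8@105; bids=[#1:1@105] asks=[-]
After op 3 [order #3] limit_sell(price=95, qty=1): fills=#1x#3:1@105; bids=[-] asks=[-]
After op 4 [order #4] limit_buy(price=104, qty=1): fills=none; bids=[#4:1@104] asks=[-]
After op 5 [order #5] limit_sell(price=99, qty=4): fills=#4x#5:1@104; bids=[-] asks=[#5:3@99]
After op 6 [order #6] limit_sell(price=101, qty=9): fills=none; bids=[-] asks=[#5:3@99 #6:9@101]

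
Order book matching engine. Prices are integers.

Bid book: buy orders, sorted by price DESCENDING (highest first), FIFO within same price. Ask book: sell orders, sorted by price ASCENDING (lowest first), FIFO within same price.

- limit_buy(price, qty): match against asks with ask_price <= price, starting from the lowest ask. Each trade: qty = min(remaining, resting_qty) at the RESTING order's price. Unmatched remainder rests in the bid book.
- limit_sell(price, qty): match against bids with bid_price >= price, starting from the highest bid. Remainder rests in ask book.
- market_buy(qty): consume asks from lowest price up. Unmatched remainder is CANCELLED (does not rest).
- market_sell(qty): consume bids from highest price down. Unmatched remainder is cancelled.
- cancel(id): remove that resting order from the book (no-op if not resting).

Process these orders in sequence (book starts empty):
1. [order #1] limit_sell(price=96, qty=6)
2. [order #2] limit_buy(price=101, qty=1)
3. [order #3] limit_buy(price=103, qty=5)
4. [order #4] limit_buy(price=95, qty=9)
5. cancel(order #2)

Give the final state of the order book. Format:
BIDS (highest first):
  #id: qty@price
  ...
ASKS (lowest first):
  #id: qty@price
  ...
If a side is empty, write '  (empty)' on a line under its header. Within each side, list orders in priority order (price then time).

Answer: BIDS (highest first):
  #4: 9@95
ASKS (lowest first):
  (empty)

Derivation:
After op 1 [order #1] limit_sell(price=96, qty=6): fills=none; bids=[-] asks=[#1:6@96]
After op 2 [order #2] limit_buy(price=101, qty=1): fills=#2x#1:1@96; bids=[-] asks=[#1:5@96]
After op 3 [order #3] limit_buy(price=103, qty=5): fills=#3x#1:5@96; bids=[-] asks=[-]
After op 4 [order #4] limit_buy(price=95, qty=9): fills=none; bids=[#4:9@95] asks=[-]
After op 5 cancel(order #2): fills=none; bids=[#4:9@95] asks=[-]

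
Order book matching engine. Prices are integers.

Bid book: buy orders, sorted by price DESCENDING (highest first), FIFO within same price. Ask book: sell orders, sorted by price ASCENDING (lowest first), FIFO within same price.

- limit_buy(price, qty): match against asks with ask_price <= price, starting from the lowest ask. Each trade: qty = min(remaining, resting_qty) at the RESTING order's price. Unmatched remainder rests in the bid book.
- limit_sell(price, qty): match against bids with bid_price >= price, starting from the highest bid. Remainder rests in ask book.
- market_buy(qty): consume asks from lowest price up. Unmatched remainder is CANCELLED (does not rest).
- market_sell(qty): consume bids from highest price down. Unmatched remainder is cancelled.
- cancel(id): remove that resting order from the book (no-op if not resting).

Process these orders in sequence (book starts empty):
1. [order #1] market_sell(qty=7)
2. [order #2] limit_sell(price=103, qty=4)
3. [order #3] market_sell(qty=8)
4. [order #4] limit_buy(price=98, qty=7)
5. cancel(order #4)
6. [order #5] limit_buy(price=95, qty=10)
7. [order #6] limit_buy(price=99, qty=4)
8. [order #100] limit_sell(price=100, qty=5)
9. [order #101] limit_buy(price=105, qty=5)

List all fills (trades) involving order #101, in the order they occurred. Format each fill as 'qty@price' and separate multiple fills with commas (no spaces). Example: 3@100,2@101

After op 1 [order #1] market_sell(qty=7): fills=none; bids=[-] asks=[-]
After op 2 [order #2] limit_sell(price=103, qty=4): fills=none; bids=[-] asks=[#2:4@103]
After op 3 [order #3] market_sell(qty=8): fills=none; bids=[-] asks=[#2:4@103]
After op 4 [order #4] limit_buy(price=98, qty=7): fills=none; bids=[#4:7@98] asks=[#2:4@103]
After op 5 cancel(order #4): fills=none; bids=[-] asks=[#2:4@103]
After op 6 [order #5] limit_buy(price=95, qty=10): fills=none; bids=[#5:10@95] asks=[#2:4@103]
After op 7 [order #6] limit_buy(price=99, qty=4): fills=none; bids=[#6:4@99 #5:10@95] asks=[#2:4@103]
After op 8 [order #100] limit_sell(price=100, qty=5): fills=none; bids=[#6:4@99 #5:10@95] asks=[#100:5@100 #2:4@103]
After op 9 [order #101] limit_buy(price=105, qty=5): fills=#101x#100:5@100; bids=[#6:4@99 #5:10@95] asks=[#2:4@103]

Answer: 5@100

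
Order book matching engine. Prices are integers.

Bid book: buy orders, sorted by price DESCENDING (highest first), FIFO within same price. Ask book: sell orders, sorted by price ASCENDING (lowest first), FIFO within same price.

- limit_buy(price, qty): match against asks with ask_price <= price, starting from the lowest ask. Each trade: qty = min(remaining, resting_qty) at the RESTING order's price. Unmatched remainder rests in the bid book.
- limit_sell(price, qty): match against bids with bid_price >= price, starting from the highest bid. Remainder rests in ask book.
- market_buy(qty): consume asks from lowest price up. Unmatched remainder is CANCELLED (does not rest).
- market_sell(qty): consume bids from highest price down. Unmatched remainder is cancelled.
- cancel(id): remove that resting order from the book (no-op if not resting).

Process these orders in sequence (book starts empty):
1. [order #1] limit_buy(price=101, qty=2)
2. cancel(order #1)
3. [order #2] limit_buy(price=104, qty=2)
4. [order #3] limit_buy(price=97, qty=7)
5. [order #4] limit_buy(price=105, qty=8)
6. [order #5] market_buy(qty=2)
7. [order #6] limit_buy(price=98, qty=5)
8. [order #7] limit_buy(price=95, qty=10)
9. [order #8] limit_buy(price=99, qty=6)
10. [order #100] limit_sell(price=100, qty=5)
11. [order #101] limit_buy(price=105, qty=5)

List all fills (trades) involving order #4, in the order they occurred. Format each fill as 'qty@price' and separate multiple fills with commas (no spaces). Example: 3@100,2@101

After op 1 [order #1] limit_buy(price=101, qty=2): fills=none; bids=[#1:2@101] asks=[-]
After op 2 cancel(order #1): fills=none; bids=[-] asks=[-]
After op 3 [order #2] limit_buy(price=104, qty=2): fills=none; bids=[#2:2@104] asks=[-]
After op 4 [order #3] limit_buy(price=97, qty=7): fills=none; bids=[#2:2@104 #3:7@97] asks=[-]
After op 5 [order #4] limit_buy(price=105, qty=8): fills=none; bids=[#4:8@105 #2:2@104 #3:7@97] asks=[-]
After op 6 [order #5] market_buy(qty=2): fills=none; bids=[#4:8@105 #2:2@104 #3:7@97] asks=[-]
After op 7 [order #6] limit_buy(price=98, qty=5): fills=none; bids=[#4:8@105 #2:2@104 #6:5@98 #3:7@97] asks=[-]
After op 8 [order #7] limit_buy(price=95, qty=10): fills=none; bids=[#4:8@105 #2:2@104 #6:5@98 #3:7@97 #7:10@95] asks=[-]
After op 9 [order #8] limit_buy(price=99, qty=6): fills=none; bids=[#4:8@105 #2:2@104 #8:6@99 #6:5@98 #3:7@97 #7:10@95] asks=[-]
After op 10 [order #100] limit_sell(price=100, qty=5): fills=#4x#100:5@105; bids=[#4:3@105 #2:2@104 #8:6@99 #6:5@98 #3:7@97 #7:10@95] asks=[-]
After op 11 [order #101] limit_buy(price=105, qty=5): fills=none; bids=[#4:3@105 #101:5@105 #2:2@104 #8:6@99 #6:5@98 #3:7@97 #7:10@95] asks=[-]

Answer: 5@105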